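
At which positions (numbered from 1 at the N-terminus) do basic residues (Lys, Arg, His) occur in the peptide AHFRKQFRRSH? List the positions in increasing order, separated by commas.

2, 4, 5, 8, 9, 11

Matching residues: H2, R4, K5, R8, R9, H11.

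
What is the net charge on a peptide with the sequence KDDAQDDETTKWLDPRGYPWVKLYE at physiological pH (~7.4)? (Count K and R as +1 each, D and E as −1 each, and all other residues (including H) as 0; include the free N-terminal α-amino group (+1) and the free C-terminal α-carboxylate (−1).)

Positive (K, R): K1, K11, R16, K22 → +4.
Negative (D, E): D2, D3, D6, D7, E8, D14, E25 → −7.
The N-terminus (+1) and C-terminus (−1) cancel.
Net charge = (+4) + (−7) = −3.

-3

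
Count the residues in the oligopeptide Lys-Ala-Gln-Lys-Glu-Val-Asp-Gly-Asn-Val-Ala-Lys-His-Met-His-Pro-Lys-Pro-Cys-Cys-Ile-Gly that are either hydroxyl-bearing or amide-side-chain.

Hydroxyl-bearing: S, T, Y. Amide-side-chain: N, Q.
Hydroxyl-bearing residues here: none (0).
Amide-side-chain residues here: Gln3, Asn9 (2).
The two groups share no amino acid, so total = 0 + 2 = 2.

2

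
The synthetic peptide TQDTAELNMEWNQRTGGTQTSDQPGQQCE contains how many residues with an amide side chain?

8

Asparagine (N) and glutamine (Q) have uncharged amide side chains.
Matching residues: Q2, N8, N12, Q13, Q19, Q23, Q26, Q27.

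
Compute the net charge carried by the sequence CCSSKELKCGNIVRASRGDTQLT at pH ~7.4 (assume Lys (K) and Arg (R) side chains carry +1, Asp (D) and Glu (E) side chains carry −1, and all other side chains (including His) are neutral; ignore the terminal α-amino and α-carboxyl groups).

+2

Positive (K, R): K5, K8, R14, R17 → +4.
Negative (D, E): E6, D19 → −2.
Net charge = (+4) + (−2) = +2.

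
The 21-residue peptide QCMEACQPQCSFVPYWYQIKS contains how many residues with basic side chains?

The basic amino acids are Lys (K), Arg (R), and His (H).
Matching residues: K20.

1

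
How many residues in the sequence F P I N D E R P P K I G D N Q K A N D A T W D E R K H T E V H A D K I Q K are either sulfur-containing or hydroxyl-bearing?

2

Sulfur-containing: C, M. Hydroxyl-bearing: S, T, Y.
Sulfur-containing residues here: none (0).
Hydroxyl-bearing residues here: T21, T28 (2).
The two groups share no amino acid, so total = 0 + 2 = 2.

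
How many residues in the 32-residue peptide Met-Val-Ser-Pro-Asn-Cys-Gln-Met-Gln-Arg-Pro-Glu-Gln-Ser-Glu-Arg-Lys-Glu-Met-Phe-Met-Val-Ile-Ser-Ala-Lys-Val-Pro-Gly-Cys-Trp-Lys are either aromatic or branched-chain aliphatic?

6

Aromatic: F, W, Y. Branched-chain aliphatic: I, L, V.
Aromatic residues here: Phe20, Trp31 (2).
Branched-chain aliphatic residues here: Val2, Val22, Ile23, Val27 (4).
The two groups share no amino acid, so total = 2 + 4 = 6.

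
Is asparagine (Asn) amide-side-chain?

The amide-side-chain residues are Asn (N) and Gln (Q).
Asparagine is in this group.

Yes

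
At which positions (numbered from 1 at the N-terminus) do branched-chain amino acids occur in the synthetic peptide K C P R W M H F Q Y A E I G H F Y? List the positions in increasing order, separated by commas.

13

V, L, and I make up the branched-chain aliphatic group.
Matching residues: I13.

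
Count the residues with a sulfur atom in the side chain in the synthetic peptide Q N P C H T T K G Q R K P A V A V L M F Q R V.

The sulfur-bearing residues are cysteine (–SH) and methionine (–S–CH₃).
Matching residues: C4, M19.

2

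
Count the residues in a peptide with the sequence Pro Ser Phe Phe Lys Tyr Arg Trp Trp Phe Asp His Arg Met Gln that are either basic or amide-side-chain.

Basic: H, K, R. Amide-side-chain: N, Q.
Basic residues here: Lys5, Arg7, His12, Arg13 (4).
Amide-side-chain residues here: Gln15 (1).
The two groups share no amino acid, so total = 4 + 1 = 5.

5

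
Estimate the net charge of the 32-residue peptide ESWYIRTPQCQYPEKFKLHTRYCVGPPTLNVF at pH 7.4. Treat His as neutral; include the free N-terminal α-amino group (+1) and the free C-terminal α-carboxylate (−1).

+2

The side chains ionized at physiological pH are Lys/Arg (+1) and Asp/Glu (−1); with His treated as neutral, nothing else contributes.
Positive (K, R): R6, K15, K17, R21 → +4.
Negative (D, E): E1, E14 → −2.
The N-terminus (+1) and C-terminus (−1) cancel.
Net charge = (+4) + (−2) = +2.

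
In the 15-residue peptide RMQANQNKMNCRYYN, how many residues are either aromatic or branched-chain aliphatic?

Aromatic: F, W, Y. Branched-chain aliphatic: I, L, V.
Aromatic residues here: Y13, Y14 (2).
Branched-chain aliphatic residues here: none (0).
The two groups share no amino acid, so total = 2 + 0 = 2.

2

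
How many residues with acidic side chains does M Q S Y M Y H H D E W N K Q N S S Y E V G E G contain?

4

Only D (aspartate) and E (glutamate) carry a side-chain carboxylic acid.
Matching residues: D9, E10, E19, E22.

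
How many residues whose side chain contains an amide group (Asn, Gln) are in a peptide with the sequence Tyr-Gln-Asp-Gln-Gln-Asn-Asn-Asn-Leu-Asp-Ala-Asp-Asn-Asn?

Matching residues: Gln2, Gln4, Gln5, Asn6, Asn7, Asn8, Asn13, Asn14.

8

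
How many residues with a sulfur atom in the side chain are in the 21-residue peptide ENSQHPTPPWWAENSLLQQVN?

Cysteine (C, thiol) and methionine (M, thioether) are the two sulfur-containing amino acids.
None of the 21 residues belong to this group.

0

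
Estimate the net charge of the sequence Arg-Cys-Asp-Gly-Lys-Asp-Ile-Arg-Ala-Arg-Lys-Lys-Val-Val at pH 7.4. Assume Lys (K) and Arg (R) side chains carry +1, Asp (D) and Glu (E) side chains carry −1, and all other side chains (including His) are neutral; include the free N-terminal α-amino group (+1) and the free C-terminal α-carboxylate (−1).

+4

Positive (K, R): Arg1, Lys5, Arg8, Arg10, Lys11, Lys12 → +6.
Negative (D, E): Asp3, Asp6 → −2.
The N-terminus (+1) and C-terminus (−1) cancel.
Net charge = (+6) + (−2) = +4.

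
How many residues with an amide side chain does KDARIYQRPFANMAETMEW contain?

2

The amide-side-chain residues are Asn (N) and Gln (Q).
Matching residues: Q7, N12.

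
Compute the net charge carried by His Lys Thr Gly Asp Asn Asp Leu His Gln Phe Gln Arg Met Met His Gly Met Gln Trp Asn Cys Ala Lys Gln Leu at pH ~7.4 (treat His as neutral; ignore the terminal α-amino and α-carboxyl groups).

+1

Near pH 7.4, K and R contribute +1 each, D and E contribute −1 each, and every other side chain (His included, as stated) is uncharged.
Positive (K, R): Lys2, Arg13, Lys24 → +3.
Negative (D, E): Asp5, Asp7 → −2.
Net charge = (+3) + (−2) = +1.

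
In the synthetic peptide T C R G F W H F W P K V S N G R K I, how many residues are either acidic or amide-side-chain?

1

Acidic: D, E. Amide-side-chain: N, Q.
Acidic residues here: none (0).
Amide-side-chain residues here: N14 (1).
The two groups share no amino acid, so total = 0 + 1 = 1.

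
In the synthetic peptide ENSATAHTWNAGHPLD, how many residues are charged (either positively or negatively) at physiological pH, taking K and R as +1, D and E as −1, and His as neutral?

2

Charged side chains at pH ~7.4: K, R (positive); D, E (negative).
Matching residues: E1, D16.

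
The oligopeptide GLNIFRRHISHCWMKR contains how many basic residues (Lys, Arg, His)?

6

Matching residues: R6, R7, H8, H11, K15, R16.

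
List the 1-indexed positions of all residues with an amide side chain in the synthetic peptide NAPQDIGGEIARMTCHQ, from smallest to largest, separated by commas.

Asparagine (N) and glutamine (Q) have uncharged amide side chains.
Matching residues: N1, Q4, Q17.

1, 4, 17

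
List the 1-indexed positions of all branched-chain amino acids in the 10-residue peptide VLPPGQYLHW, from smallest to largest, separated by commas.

Valine (V), leucine (L), and isoleucine (I) are the branched-chain amino acids.
Matching residues: V1, L2, L8.

1, 2, 8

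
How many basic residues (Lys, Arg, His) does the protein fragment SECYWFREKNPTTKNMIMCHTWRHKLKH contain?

9

Matching residues: R7, K9, K14, H20, R23, H24, K25, K27, H28.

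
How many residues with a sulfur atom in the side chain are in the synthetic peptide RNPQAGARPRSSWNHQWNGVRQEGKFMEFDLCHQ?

2

The sulfur-bearing residues are cysteine (–SH) and methionine (–S–CH₃).
Matching residues: M27, C32.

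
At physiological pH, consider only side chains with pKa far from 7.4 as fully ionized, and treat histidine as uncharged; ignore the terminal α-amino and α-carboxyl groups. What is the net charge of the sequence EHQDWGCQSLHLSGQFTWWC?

-2

The side chains ionized at physiological pH are Lys/Arg (+1) and Asp/Glu (−1); with His treated as neutral, nothing else contributes.
Positive (K, R): none → +0.
Negative (D, E): E1, D4 → −2.
Net charge = (+0) + (−2) = −2.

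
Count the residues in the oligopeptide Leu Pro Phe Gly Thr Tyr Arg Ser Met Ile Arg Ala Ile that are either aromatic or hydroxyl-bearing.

4

Aromatic: F, W, Y. Hydroxyl-bearing: S, T, Y.
Aromatic residues here: Phe3, Tyr6 (2).
Hydroxyl-bearing residues here: Thr5, Tyr6, Ser8 (3).
Y is in both groups, so the 1 Y residue must not be double-counted.
Total = 2 + 3 − 1 = 4.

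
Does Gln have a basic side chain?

K, R, and H are the three residues with basic side chains (ε-amine, guanidinium, and imidazole respectively).
Glutamine is not in this group.

No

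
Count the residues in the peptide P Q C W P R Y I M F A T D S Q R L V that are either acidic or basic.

Acidic: D, E. Basic: H, K, R.
Acidic residues here: D13 (1).
Basic residues here: R6, R16 (2).
The two groups share no amino acid, so total = 1 + 2 = 3.

3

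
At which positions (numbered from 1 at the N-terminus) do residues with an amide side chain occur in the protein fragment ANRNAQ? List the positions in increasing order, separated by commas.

2, 4, 6

The amide-side-chain residues are Asn (N) and Gln (Q).
Matching residues: N2, N4, Q6.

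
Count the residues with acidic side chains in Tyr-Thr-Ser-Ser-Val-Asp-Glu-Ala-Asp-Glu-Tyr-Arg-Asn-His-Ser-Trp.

4

Only D (aspartate) and E (glutamate) carry a side-chain carboxylic acid.
Matching residues: Asp6, Glu7, Asp9, Glu10.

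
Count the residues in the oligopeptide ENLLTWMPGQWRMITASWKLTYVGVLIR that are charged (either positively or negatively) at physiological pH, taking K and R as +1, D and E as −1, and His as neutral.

Charged side chains at pH ~7.4: K, R (positive); D, E (negative).
Matching residues: E1, R12, K19, R28.

4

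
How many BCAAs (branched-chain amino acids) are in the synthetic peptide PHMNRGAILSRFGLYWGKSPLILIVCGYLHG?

9

V, L, and I make up the branched-chain aliphatic group.
Matching residues: I8, L9, L14, L21, I22, L23, I24, V25, L29.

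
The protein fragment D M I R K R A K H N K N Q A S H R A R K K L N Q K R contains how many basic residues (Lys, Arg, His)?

13

Matching residues: R4, K5, R6, K8, H9, K11, H16, R17, R19, K20, K21, K25, R26.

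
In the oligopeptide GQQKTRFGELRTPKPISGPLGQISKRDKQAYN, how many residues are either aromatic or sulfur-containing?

2

Aromatic: F, W, Y. Sulfur-containing: C, M.
Aromatic residues here: F7, Y31 (2).
Sulfur-containing residues here: none (0).
The two groups share no amino acid, so total = 2 + 0 = 2.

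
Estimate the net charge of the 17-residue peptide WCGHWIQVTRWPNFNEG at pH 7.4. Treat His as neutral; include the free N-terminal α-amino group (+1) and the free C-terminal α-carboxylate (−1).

At pH ~7.4 the Lys and Arg side chains are protonated (+1), the Asp and Glu side chains are deprotonated (−1), and with His taken as neutral all other side chains carry no charge.
Positive (K, R): R10 → +1.
Negative (D, E): E16 → −1.
The N-terminus (+1) and C-terminus (−1) cancel.
Net charge = (+1) + (−1) = 0.

0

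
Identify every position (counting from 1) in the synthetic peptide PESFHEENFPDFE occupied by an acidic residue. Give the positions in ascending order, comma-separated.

Aspartate (D) and glutamate (E) have carboxylic-acid side chains and are the acidic amino acids.
Matching residues: E2, E6, E7, D11, E13.

2, 6, 7, 11, 13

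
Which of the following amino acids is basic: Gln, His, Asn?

Lysine (K), arginine (R), and histidine (H) have basic, nitrogen-containing side chains.
Of the listed options, only His belongs to this group.

His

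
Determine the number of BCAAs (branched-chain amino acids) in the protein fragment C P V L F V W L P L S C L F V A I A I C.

9

Valine (V), leucine (L), and isoleucine (I) are the branched-chain amino acids.
Matching residues: V3, L4, V6, L8, L10, L13, V15, I17, I19.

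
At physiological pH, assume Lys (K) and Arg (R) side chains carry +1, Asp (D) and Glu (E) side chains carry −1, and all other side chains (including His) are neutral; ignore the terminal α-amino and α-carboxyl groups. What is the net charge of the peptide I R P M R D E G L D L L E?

-2

Positive (K, R): R2, R5 → +2.
Negative (D, E): D6, E7, D10, E13 → −4.
Net charge = (+2) + (−4) = −2.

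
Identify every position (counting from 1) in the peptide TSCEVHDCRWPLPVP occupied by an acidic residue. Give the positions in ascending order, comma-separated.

Aspartate (D) and glutamate (E) have carboxylic-acid side chains and are the acidic amino acids.
Matching residues: E4, D7.

4, 7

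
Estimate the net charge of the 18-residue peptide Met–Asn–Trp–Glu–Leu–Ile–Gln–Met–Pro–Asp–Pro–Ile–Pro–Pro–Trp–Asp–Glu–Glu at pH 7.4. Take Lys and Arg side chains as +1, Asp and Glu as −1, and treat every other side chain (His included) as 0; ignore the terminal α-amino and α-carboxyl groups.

-5

Positive (K, R): none → +0.
Negative (D, E): Glu4, Asp10, Asp16, Glu17, Glu18 → −5.
Net charge = (+0) + (−5) = −5.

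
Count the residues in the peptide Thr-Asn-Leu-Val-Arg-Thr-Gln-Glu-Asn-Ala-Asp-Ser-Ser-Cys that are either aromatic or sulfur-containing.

1

Aromatic: F, W, Y. Sulfur-containing: C, M.
Aromatic residues here: none (0).
Sulfur-containing residues here: Cys14 (1).
The two groups share no amino acid, so total = 0 + 1 = 1.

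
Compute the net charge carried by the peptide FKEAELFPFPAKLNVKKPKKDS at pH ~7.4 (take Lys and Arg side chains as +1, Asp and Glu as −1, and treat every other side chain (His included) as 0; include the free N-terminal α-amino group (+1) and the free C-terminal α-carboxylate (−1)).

+3

Positive (K, R): K2, K12, K16, K17, K19, K20 → +6.
Negative (D, E): E3, E5, D21 → −3.
The N-terminus (+1) and C-terminus (−1) cancel.
Net charge = (+6) + (−3) = +3.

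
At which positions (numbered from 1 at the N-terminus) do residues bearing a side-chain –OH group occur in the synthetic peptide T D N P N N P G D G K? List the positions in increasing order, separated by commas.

Serine (S), threonine (T), and tyrosine (Y) each carry a hydroxyl group on the side chain.
Matching residues: T1.

1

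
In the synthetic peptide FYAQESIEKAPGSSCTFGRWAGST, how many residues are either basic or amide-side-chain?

Basic: H, K, R. Amide-side-chain: N, Q.
Basic residues here: K9, R19 (2).
Amide-side-chain residues here: Q4 (1).
The two groups share no amino acid, so total = 2 + 1 = 3.

3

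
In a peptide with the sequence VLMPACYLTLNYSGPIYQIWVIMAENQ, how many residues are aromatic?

Phenylalanine (F), tryptophan (W), and tyrosine (Y) have aromatic ring side chains.
Matching residues: Y7, Y12, Y17, W20.

4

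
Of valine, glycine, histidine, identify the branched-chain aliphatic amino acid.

V, L, and I make up the branched-chain aliphatic group.
Of the listed options, only valine belongs to this group.

valine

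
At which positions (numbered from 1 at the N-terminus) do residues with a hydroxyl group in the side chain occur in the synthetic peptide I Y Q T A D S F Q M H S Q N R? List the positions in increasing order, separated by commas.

S, T, and Y are the three residues with a side-chain hydroxyl.
Matching residues: Y2, T4, S7, S12.

2, 4, 7, 12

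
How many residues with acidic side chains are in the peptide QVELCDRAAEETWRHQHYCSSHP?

4

The acidic residues are Asp (D) and Glu (E), whose side chains end in a carboxylate group.
Matching residues: E3, D6, E10, E11.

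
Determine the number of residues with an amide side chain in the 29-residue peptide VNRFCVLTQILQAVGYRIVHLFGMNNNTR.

Only N (asparagine) and Q (glutamine) carry a side-chain carboxamide.
Matching residues: N2, Q9, Q12, N25, N26, N27.

6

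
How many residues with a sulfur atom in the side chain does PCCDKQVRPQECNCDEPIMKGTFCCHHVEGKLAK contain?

7

Only Cys (C) and Met (M) have a sulfur atom in the side chain.
Matching residues: C2, C3, C12, C14, M19, C24, C25.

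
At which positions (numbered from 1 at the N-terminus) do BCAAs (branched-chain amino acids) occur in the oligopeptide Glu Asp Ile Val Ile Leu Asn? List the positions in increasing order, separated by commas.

3, 4, 5, 6

The BCAAs are Val, Leu, and Ile — aliphatic side chains with a branch point.
Matching residues: Ile3, Val4, Ile5, Leu6.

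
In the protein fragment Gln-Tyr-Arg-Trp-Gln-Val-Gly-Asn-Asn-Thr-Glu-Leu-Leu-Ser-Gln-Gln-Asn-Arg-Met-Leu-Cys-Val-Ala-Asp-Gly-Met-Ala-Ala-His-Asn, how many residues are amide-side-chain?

Asparagine (N) and glutamine (Q) have uncharged amide side chains.
Matching residues: Gln1, Gln5, Asn8, Asn9, Gln15, Gln16, Asn17, Asn30.

8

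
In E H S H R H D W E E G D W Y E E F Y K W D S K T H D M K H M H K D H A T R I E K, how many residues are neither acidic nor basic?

Acidic: D, E. Basic: K, R, H. All other residues are neither.
Matching residues: S3, W8, G11, W13, Y14, F17, Y18, W20, S22, T24, M27, M30, A35, T36, I38.

15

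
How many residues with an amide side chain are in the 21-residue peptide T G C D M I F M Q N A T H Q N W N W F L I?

Asparagine (N) and glutamine (Q) have uncharged amide side chains.
Matching residues: Q9, N10, Q14, N15, N17.

5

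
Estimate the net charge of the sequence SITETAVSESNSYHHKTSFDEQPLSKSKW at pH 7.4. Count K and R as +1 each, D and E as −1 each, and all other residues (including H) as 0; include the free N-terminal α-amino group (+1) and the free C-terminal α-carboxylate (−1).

-1

Positive (K, R): K16, K26, K28 → +3.
Negative (D, E): E4, E9, D20, E21 → −4.
The N-terminus (+1) and C-terminus (−1) cancel.
Net charge = (+3) + (−4) = −1.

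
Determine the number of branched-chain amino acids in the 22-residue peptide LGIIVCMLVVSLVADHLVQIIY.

13

V, L, and I make up the branched-chain aliphatic group.
Matching residues: L1, I3, I4, V5, L8, V9, V10, L12, V13, L17, V18, I20, I21.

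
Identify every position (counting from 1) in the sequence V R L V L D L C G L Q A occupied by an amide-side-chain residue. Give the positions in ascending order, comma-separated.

Only N (asparagine) and Q (glutamine) carry a side-chain carboxamide.
Matching residues: Q11.

11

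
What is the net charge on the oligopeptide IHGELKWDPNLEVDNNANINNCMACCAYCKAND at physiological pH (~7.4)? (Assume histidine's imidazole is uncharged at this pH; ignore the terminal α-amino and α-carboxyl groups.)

-3

Near pH 7.4, K and R contribute +1 each, D and E contribute −1 each, and every other side chain (His included, as stated) is uncharged.
Positive (K, R): K6, K30 → +2.
Negative (D, E): E4, D8, E12, D14, D33 → −5.
Net charge = (+2) + (−5) = −3.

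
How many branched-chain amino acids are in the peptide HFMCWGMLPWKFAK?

V, L, and I make up the branched-chain aliphatic group.
Matching residues: L8.

1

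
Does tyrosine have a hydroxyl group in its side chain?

Yes

S, T, and Y are the three residues with a side-chain hydroxyl.
Tyrosine is in this group.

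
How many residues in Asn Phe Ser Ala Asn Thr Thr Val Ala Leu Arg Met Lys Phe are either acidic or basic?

Acidic: D, E. Basic: H, K, R.
Acidic residues here: none (0).
Basic residues here: Arg11, Lys13 (2).
The two groups share no amino acid, so total = 0 + 2 = 2.

2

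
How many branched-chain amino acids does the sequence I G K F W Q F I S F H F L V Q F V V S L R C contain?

V, L, and I make up the branched-chain aliphatic group.
Matching residues: I1, I8, L13, V14, V17, V18, L20.

7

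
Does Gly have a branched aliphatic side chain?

Valine (V), leucine (L), and isoleucine (I) are the branched-chain amino acids.
Glycine is not in this group.

No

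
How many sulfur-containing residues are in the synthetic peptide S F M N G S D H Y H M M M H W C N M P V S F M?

Only Cys (C) and Met (M) have a sulfur atom in the side chain.
Matching residues: M3, M11, M12, M13, C16, M18, M23.

7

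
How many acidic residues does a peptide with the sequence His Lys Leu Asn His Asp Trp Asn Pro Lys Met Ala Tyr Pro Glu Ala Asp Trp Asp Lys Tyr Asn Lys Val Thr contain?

4

Only D (aspartate) and E (glutamate) carry a side-chain carboxylic acid.
Matching residues: Asp6, Glu15, Asp17, Asp19.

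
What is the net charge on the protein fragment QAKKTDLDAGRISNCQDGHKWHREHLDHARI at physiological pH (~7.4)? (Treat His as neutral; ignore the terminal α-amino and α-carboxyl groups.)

+1

Near pH 7.4, K and R contribute +1 each, D and E contribute −1 each, and every other side chain (His included, as stated) is uncharged.
Positive (K, R): K3, K4, R11, K20, R23, R30 → +6.
Negative (D, E): D6, D8, D17, E24, D27 → −5.
Net charge = (+6) + (−5) = +1.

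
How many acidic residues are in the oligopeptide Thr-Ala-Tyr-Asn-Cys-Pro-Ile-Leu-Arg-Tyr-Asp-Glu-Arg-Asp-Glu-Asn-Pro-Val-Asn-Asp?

5

The acidic residues are Asp (D) and Glu (E), whose side chains end in a carboxylate group.
Matching residues: Asp11, Glu12, Asp14, Glu15, Asp20.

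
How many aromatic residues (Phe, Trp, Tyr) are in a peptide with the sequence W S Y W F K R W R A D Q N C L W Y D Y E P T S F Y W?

11

Matching residues: W1, Y3, W4, F5, W8, W16, Y17, Y19, F24, Y25, W26.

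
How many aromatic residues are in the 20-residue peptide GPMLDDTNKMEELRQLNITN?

0

Phenylalanine (F), tryptophan (W), and tyrosine (Y) have aromatic ring side chains.
None of the 20 residues belong to this group.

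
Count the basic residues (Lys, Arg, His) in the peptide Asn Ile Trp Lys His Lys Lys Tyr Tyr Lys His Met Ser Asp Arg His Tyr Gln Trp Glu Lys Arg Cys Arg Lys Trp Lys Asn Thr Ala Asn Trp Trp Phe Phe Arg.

Matching residues: Lys4, His5, Lys6, Lys7, Lys10, His11, Arg15, His16, Lys21, Arg22, Arg24, Lys25, Lys27, Arg36.

14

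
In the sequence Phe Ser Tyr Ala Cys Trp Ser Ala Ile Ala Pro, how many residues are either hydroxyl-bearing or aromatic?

Hydroxyl-bearing: S, T, Y. Aromatic: F, W, Y.
Hydroxyl-bearing residues here: Ser2, Tyr3, Ser7 (3).
Aromatic residues here: Phe1, Tyr3, Trp6 (3).
Y is in both groups, so the 1 Y residue must not be double-counted.
Total = 3 + 3 − 1 = 5.

5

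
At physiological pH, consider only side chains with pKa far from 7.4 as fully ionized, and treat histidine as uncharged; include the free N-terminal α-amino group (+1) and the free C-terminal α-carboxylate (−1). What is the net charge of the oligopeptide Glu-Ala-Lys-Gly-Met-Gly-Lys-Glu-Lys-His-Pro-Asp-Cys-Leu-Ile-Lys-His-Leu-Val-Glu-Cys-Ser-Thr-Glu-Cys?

-1

Near pH 7.4, K and R contribute +1 each, D and E contribute −1 each, and every other side chain (His included, as stated) is uncharged.
Positive (K, R): Lys3, Lys7, Lys9, Lys16 → +4.
Negative (D, E): Glu1, Glu8, Asp12, Glu20, Glu24 → −5.
The N-terminus (+1) and C-terminus (−1) cancel.
Net charge = (+4) + (−5) = −1.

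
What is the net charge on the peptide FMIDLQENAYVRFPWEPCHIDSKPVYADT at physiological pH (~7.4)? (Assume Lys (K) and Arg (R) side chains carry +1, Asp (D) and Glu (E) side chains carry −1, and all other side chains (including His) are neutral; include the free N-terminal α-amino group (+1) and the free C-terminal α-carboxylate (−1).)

-3

Positive (K, R): R12, K23 → +2.
Negative (D, E): D4, E7, E16, D21, D28 → −5.
The N-terminus (+1) and C-terminus (−1) cancel.
Net charge = (+2) + (−5) = −3.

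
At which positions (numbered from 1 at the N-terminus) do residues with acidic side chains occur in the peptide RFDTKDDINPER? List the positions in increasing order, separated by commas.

3, 6, 7, 11

Aspartate (D) and glutamate (E) have carboxylic-acid side chains and are the acidic amino acids.
Matching residues: D3, D6, D7, E11.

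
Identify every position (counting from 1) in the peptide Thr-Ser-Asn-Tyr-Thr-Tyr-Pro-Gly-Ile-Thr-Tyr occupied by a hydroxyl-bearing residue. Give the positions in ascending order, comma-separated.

S, T, and Y are the three residues with a side-chain hydroxyl.
Matching residues: Thr1, Ser2, Tyr4, Thr5, Tyr6, Thr10, Tyr11.

1, 2, 4, 5, 6, 10, 11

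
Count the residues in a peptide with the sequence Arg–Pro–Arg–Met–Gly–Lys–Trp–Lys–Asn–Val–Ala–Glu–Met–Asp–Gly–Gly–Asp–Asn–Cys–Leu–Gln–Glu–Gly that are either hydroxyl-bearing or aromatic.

Hydroxyl-bearing: S, T, Y. Aromatic: F, W, Y.
Hydroxyl-bearing residues here: none (0).
Aromatic residues here: Trp7 (1).
(Y belongs to both groups, but none appear in this sequence.) Total = 0 + 1 = 1.

1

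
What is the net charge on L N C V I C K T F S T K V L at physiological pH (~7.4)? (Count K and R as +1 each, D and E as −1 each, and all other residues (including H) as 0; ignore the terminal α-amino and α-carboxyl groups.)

+2

Positive (K, R): K7, K12 → +2.
Negative (D, E): none → −0.
Net charge = (+2) + (−0) = +2.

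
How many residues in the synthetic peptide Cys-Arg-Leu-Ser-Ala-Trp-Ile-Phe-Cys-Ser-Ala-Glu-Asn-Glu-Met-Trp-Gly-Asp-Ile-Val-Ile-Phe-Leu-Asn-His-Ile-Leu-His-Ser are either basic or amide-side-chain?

5

Basic: H, K, R. Amide-side-chain: N, Q.
Basic residues here: Arg2, His25, His28 (3).
Amide-side-chain residues here: Asn13, Asn24 (2).
The two groups share no amino acid, so total = 3 + 2 = 5.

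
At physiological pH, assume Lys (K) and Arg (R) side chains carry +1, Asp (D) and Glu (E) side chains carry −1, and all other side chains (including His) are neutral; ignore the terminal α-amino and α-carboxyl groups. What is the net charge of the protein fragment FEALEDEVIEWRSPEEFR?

Positive (K, R): R12, R18 → +2.
Negative (D, E): E2, E5, D6, E7, E10, E15, E16 → −7.
Net charge = (+2) + (−7) = −5.

-5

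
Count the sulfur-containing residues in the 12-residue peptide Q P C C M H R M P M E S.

5

Only Cys (C) and Met (M) have a sulfur atom in the side chain.
Matching residues: C3, C4, M5, M8, M10.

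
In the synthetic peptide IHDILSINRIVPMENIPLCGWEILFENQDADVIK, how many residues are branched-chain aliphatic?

12

V, L, and I make up the branched-chain aliphatic group.
Matching residues: I1, I4, L5, I7, I10, V11, I16, L18, I23, L24, V32, I33.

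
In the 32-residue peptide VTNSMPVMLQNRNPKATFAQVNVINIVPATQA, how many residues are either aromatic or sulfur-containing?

Aromatic: F, W, Y. Sulfur-containing: C, M.
Aromatic residues here: F18 (1).
Sulfur-containing residues here: M5, M8 (2).
The two groups share no amino acid, so total = 1 + 2 = 3.

3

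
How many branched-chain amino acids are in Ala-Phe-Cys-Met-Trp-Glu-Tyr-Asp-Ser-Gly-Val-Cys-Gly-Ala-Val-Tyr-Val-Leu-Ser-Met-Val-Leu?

Valine (V), leucine (L), and isoleucine (I) are the branched-chain amino acids.
Matching residues: Val11, Val15, Val17, Leu18, Val21, Leu22.

6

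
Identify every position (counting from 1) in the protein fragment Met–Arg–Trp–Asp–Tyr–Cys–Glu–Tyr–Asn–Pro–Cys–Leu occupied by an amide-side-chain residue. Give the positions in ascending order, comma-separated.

9

Asparagine (N) and glutamine (Q) have uncharged amide side chains.
Matching residues: Asn9.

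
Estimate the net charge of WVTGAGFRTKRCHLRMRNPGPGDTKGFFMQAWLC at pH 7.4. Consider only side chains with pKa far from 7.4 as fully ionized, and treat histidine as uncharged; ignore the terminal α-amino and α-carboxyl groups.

+5

Near pH 7.4, K and R contribute +1 each, D and E contribute −1 each, and every other side chain (His included, as stated) is uncharged.
Positive (K, R): R8, K10, R11, R15, R17, K25 → +6.
Negative (D, E): D23 → −1.
Net charge = (+6) + (−1) = +5.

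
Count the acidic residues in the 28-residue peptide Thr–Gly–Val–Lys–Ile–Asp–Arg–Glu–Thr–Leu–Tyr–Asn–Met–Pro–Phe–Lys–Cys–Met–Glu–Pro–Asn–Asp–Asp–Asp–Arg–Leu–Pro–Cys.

The acidic residues are Asp (D) and Glu (E), whose side chains end in a carboxylate group.
Matching residues: Asp6, Glu8, Glu19, Asp22, Asp23, Asp24.

6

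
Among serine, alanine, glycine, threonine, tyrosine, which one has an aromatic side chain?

tyrosine

Phenylalanine (F), tryptophan (W), and tyrosine (Y) have aromatic ring side chains.
Of the listed options, only tyrosine belongs to this group.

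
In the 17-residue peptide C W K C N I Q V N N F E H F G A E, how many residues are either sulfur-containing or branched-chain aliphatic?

Sulfur-containing: C, M. Branched-chain aliphatic: I, L, V.
Sulfur-containing residues here: C1, C4 (2).
Branched-chain aliphatic residues here: I6, V8 (2).
The two groups share no amino acid, so total = 2 + 2 = 4.

4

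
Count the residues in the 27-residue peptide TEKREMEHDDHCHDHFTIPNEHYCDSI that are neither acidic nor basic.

Acidic: D, E. Basic: K, R, H. All other residues are neither.
Matching residues: T1, M6, C12, F16, T17, I18, P19, N20, Y23, C24, S26, I27.

12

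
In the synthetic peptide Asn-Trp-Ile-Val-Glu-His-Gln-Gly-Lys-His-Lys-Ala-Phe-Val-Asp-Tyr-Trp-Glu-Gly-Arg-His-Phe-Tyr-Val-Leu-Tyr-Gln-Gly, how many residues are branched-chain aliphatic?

5

The BCAAs are Val, Leu, and Ile — aliphatic side chains with a branch point.
Matching residues: Ile3, Val4, Val14, Val24, Leu25.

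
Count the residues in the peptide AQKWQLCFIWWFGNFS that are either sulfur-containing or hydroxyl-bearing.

Sulfur-containing: C, M. Hydroxyl-bearing: S, T, Y.
Sulfur-containing residues here: C7 (1).
Hydroxyl-bearing residues here: S16 (1).
The two groups share no amino acid, so total = 1 + 1 = 2.

2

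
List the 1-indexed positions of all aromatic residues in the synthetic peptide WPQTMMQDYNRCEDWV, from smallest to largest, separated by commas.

1, 9, 15

F, W, and Y each carry an aromatic ring on the side chain.
Matching residues: W1, Y9, W15.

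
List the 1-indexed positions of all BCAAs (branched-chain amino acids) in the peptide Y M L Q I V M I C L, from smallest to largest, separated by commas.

3, 5, 6, 8, 10

The BCAAs are Val, Leu, and Ile — aliphatic side chains with a branch point.
Matching residues: L3, I5, V6, I8, L10.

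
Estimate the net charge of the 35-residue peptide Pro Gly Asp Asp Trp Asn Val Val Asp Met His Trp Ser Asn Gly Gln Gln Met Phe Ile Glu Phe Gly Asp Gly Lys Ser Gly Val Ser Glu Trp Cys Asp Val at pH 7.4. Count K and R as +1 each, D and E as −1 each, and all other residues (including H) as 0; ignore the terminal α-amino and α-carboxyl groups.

Positive (K, R): Lys26 → +1.
Negative (D, E): Asp3, Asp4, Asp9, Glu21, Asp24, Glu31, Asp34 → −7.
Net charge = (+1) + (−7) = −6.

-6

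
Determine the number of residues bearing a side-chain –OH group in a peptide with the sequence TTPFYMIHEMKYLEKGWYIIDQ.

The –OH-bearing residues are Ser, Thr (aliphatic alcohols), and Tyr (phenol).
Matching residues: T1, T2, Y5, Y12, Y18.

5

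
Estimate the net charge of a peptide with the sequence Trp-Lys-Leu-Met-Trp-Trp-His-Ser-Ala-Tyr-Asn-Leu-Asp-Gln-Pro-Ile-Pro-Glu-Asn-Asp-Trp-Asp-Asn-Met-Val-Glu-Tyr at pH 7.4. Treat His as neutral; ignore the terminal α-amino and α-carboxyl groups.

-4

The side chains ionized at physiological pH are Lys/Arg (+1) and Asp/Glu (−1); with His treated as neutral, nothing else contributes.
Positive (K, R): Lys2 → +1.
Negative (D, E): Asp13, Glu18, Asp20, Asp22, Glu26 → −5.
Net charge = (+1) + (−5) = −4.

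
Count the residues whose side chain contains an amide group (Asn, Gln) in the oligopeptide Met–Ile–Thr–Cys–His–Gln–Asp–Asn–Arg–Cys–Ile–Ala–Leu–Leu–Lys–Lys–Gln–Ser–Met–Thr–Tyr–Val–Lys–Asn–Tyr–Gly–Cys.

4

Matching residues: Gln6, Asn8, Gln17, Asn24.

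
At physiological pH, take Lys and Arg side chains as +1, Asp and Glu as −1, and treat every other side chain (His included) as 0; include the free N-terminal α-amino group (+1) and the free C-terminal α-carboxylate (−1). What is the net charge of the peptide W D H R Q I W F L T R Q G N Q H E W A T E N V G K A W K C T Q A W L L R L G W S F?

Positive (K, R): R4, R11, K25, K28, R36 → +5.
Negative (D, E): D2, E17, E21 → −3.
The N-terminus (+1) and C-terminus (−1) cancel.
Net charge = (+5) + (−3) = +2.

+2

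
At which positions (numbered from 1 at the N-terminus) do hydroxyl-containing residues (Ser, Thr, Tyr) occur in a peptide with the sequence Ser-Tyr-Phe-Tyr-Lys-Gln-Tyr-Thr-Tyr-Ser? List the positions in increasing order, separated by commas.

Matching residues: Ser1, Tyr2, Tyr4, Tyr7, Thr8, Tyr9, Ser10.

1, 2, 4, 7, 8, 9, 10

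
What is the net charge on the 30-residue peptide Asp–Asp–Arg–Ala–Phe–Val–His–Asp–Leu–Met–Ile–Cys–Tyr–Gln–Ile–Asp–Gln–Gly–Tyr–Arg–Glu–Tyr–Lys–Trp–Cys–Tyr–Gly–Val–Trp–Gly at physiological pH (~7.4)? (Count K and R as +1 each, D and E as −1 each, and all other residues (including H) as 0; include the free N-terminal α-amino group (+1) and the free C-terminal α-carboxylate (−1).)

Positive (K, R): Arg3, Arg20, Lys23 → +3.
Negative (D, E): Asp1, Asp2, Asp8, Asp16, Glu21 → −5.
The N-terminus (+1) and C-terminus (−1) cancel.
Net charge = (+3) + (−5) = −2.

-2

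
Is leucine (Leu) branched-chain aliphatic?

Yes

The BCAAs are Val, Leu, and Ile — aliphatic side chains with a branch point.
Leucine is in this group.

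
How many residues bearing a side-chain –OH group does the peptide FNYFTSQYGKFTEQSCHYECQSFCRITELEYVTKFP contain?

Serine (S), threonine (T), and tyrosine (Y) each carry a hydroxyl group on the side chain.
Matching residues: Y3, T5, S6, Y8, T12, S15, Y18, S22, T27, Y31, T33.

11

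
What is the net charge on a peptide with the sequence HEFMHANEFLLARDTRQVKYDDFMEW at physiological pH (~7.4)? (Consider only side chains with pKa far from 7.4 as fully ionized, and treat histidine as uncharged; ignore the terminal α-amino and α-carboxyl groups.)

The side chains ionized at physiological pH are Lys/Arg (+1) and Asp/Glu (−1); with His treated as neutral, nothing else contributes.
Positive (K, R): R13, R16, K19 → +3.
Negative (D, E): E2, E8, D14, D21, D22, E25 → −6.
Net charge = (+3) + (−6) = −3.

-3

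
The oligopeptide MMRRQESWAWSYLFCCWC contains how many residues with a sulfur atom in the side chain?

5

The sulfur-bearing residues are cysteine (–SH) and methionine (–S–CH₃).
Matching residues: M1, M2, C15, C16, C18.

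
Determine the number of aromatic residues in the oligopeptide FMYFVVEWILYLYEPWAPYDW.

Phenylalanine (F), tryptophan (W), and tyrosine (Y) have aromatic ring side chains.
Matching residues: F1, Y3, F4, W8, Y11, Y13, W16, Y19, W21.

9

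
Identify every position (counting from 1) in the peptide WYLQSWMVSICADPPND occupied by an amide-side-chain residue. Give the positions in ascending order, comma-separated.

Matching residues: Q4, N16.

4, 16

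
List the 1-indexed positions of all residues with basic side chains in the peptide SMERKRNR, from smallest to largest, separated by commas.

Lysine (K), arginine (R), and histidine (H) have basic, nitrogen-containing side chains.
Matching residues: R4, K5, R6, R8.

4, 5, 6, 8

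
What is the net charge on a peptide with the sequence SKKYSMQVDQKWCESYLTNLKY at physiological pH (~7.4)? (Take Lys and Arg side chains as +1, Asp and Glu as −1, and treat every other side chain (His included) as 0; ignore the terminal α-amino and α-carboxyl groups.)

Positive (K, R): K2, K3, K11, K21 → +4.
Negative (D, E): D9, E14 → −2.
Net charge = (+4) + (−2) = +2.

+2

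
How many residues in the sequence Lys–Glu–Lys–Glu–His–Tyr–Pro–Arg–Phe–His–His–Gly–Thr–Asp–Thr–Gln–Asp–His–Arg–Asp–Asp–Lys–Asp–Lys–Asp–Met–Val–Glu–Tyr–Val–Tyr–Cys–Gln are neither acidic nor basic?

Acidic: D, E. Basic: K, R, H. All other residues are neither.
Matching residues: Tyr6, Pro7, Phe9, Gly12, Thr13, Thr15, Gln16, Met26, Val27, Tyr29, Val30, Tyr31, Cys32, Gln33.

14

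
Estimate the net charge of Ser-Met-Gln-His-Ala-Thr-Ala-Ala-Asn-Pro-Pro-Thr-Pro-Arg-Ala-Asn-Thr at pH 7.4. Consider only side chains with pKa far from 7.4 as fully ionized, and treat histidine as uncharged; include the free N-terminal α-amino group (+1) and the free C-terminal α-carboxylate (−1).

+1

The side chains ionized at physiological pH are Lys/Arg (+1) and Asp/Glu (−1); with His treated as neutral, nothing else contributes.
Positive (K, R): Arg14 → +1.
Negative (D, E): none → −0.
The N-terminus (+1) and C-terminus (−1) cancel.
Net charge = (+1) + (−0) = +1.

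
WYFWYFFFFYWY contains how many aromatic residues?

F, W, and Y each carry an aromatic ring on the side chain.
Matching residues: W1, Y2, F3, W4, Y5, F6, F7, F8, F9, Y10, W11, Y12.

12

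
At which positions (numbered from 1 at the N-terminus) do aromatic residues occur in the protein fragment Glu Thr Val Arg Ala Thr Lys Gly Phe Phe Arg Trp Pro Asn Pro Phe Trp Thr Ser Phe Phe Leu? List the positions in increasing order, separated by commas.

Phenylalanine (F), tryptophan (W), and tyrosine (Y) have aromatic ring side chains.
Matching residues: Phe9, Phe10, Trp12, Phe16, Trp17, Phe20, Phe21.

9, 10, 12, 16, 17, 20, 21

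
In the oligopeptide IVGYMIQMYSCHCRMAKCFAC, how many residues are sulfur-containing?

7

Only Cys (C) and Met (M) have a sulfur atom in the side chain.
Matching residues: M5, M8, C11, C13, M15, C18, C21.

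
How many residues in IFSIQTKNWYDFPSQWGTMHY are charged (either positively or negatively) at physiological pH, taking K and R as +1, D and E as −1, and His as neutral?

Charged side chains at pH ~7.4: K, R (positive); D, E (negative).
Matching residues: K7, D11.

2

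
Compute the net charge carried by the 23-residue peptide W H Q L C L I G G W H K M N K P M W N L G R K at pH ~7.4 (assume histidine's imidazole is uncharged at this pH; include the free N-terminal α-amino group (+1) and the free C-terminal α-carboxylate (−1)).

+4

At pH ~7.4 the Lys and Arg side chains are protonated (+1), the Asp and Glu side chains are deprotonated (−1), and with His taken as neutral all other side chains carry no charge.
Positive (K, R): K12, K15, R22, K23 → +4.
Negative (D, E): none → −0.
The N-terminus (+1) and C-terminus (−1) cancel.
Net charge = (+4) + (−0) = +4.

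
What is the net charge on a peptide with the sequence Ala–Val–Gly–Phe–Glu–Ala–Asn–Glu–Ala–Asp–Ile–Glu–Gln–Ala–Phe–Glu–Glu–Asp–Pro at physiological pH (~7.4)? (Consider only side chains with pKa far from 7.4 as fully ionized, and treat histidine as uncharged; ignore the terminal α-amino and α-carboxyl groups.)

-7

Near pH 7.4, K and R contribute +1 each, D and E contribute −1 each, and every other side chain (His included, as stated) is uncharged.
Positive (K, R): none → +0.
Negative (D, E): Glu5, Glu8, Asp10, Glu12, Glu16, Glu17, Asp18 → −7.
Net charge = (+0) + (−7) = −7.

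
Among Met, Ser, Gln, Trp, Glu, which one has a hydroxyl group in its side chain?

Ser

Serine (S), threonine (T), and tyrosine (Y) each carry a hydroxyl group on the side chain.
Of the listed options, only Ser belongs to this group.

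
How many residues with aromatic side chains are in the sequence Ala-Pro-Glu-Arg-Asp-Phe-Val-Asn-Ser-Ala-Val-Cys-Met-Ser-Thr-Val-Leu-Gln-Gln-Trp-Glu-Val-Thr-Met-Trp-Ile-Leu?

3

Phenylalanine (F), tryptophan (W), and tyrosine (Y) have aromatic ring side chains.
Matching residues: Phe6, Trp20, Trp25.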